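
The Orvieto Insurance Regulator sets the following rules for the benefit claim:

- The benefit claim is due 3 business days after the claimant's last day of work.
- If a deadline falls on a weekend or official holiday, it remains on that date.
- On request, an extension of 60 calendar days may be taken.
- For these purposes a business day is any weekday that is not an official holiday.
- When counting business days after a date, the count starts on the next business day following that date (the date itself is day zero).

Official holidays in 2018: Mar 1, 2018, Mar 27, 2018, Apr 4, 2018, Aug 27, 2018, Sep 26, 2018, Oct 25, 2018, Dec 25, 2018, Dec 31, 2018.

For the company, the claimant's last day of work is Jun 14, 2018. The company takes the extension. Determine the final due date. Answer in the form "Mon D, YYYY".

3 business days after Jun 14, 2018, excluding weekends and holidays, is Jun 19, 2018.
Jun 19, 2018 falls on a Tuesday. The rules make no weekend/holiday allowance, so it remains Jun 19, 2018.
The 60-calendar-day extension moves the deadline from Jun 19, 2018 to Aug 18, 2018.
No adjustment is made for weekends or holidays, so Aug 18, 2018 stands.
Final deadline: Aug 18, 2018.

Aug 18, 2018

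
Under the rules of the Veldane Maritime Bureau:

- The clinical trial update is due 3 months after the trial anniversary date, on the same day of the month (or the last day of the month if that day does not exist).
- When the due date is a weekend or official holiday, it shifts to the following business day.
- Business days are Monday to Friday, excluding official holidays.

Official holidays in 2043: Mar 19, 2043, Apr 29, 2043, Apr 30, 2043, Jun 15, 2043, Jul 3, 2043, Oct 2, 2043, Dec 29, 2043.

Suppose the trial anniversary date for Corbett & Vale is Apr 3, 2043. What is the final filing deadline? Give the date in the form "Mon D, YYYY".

3 months after Apr 3, 2043, on the same day of the month, is Jul 3, 2043.
Jul 3, 2043 is a listed holiday, so it moves to the next business day, Jul 6, 2043 (Monday).
The final due date is Jul 6, 2043.

Jul 6, 2043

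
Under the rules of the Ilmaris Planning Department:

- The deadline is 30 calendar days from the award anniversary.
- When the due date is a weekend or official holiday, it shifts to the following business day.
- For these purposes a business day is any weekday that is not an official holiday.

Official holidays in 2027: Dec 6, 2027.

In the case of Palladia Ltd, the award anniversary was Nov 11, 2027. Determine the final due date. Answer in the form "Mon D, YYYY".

Dec 13, 2027

Trigger date Nov 11, 2027 + 30 calendar days = Dec 11, 2027.
Dec 11, 2027 falls on a Saturday. Rolling to the next business day gives Dec 13, 2027, a Monday.
Final deadline: Dec 13, 2027.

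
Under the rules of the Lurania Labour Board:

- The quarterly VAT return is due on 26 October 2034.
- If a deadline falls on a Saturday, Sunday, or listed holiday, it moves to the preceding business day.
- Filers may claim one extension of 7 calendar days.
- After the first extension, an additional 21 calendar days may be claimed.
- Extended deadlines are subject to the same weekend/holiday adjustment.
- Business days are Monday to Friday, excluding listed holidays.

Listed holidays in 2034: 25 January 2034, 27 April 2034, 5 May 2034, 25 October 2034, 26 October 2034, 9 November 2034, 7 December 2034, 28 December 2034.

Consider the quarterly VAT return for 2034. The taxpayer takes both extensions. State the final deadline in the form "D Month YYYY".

21 November 2034

Start from the fixed due date, 26 October 2034.
26 October 2034 is a listed holiday, so it moves to the preceding business day, 24 October 2034 (Tuesday).
Applying the 7-calendar-day extension: 24 October 2034 + 7 days = 31 October 2034.
Since 31 October 2034 is a Tuesday and not a holiday, the date is unchanged.
Add the 21 calendar-day extension to 31 October 2034: 21 November 2034.
21 November 2034 falls on a Tuesday, which is a business day, so no adjustment is needed.
So the filing is due 21 November 2034.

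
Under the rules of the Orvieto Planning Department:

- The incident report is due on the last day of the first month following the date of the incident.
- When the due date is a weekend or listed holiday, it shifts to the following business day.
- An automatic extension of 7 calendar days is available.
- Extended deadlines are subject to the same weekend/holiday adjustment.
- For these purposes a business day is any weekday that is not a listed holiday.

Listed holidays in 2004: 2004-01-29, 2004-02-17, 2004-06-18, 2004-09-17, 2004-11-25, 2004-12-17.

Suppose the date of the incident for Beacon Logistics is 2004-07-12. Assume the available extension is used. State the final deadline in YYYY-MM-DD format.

The first month after 2004-07-12 is August 2004, whose last day is 2004-08-31.
2004-08-31 falls on a Tuesday, which is a business day, so no adjustment is needed.
Applying the 7-calendar-day extension: 2004-08-31 + 7 days = 2004-09-07.
2004-09-07 falls on a Tuesday, which is a business day, so no adjustment is needed.
Final deadline: 2004-09-07.

2004-09-07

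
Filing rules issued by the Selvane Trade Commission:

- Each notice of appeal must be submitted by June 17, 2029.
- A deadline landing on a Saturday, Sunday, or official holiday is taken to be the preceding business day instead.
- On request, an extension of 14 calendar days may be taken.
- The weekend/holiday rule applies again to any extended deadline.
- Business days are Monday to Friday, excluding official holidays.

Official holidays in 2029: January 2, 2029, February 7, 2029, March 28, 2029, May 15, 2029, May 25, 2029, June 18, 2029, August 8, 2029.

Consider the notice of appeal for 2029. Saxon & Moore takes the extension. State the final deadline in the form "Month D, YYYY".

Start from the fixed due date, June 17, 2029.
Because June 17, 2029 is a Sunday, the deadline becomes June 15, 2029 (Friday).
The 14-calendar-day extension moves the deadline from June 15, 2029 to June 29, 2029.
June 29, 2029 is a Friday and not a listed holiday, so it stands.
Deadline: June 29, 2029.

June 29, 2029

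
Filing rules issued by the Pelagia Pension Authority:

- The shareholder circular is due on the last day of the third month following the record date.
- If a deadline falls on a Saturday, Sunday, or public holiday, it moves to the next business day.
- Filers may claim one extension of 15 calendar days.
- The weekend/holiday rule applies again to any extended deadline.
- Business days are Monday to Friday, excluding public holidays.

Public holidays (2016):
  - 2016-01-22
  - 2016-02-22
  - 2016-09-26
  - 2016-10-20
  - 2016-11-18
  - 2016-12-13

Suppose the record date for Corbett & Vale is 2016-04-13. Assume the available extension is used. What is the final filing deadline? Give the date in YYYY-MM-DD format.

The third month after 2016-04-13 is July 2016, whose last day is 2016-07-31.
2016-07-31 falls on a Sunday. Rolling to the next business day gives 2016-08-01, a Monday.
Applying the 15-calendar-day extension: 2016-08-01 + 15 days = 2016-08-16.
2016-08-16 falls on a Tuesday, which is a business day, so no adjustment is needed.
The final due date is 2016-08-16.

2016-08-16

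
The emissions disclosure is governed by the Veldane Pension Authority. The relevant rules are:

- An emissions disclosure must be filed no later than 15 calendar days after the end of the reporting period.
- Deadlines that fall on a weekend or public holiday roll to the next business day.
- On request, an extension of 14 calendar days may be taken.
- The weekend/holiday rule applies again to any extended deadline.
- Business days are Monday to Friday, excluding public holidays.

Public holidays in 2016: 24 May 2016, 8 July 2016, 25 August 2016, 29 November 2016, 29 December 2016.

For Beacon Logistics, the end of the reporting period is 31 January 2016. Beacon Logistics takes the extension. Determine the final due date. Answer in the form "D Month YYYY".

Adding 15 calendar days to 31 January 2016 gives 15 February 2016.
15 February 2016 is a Monday and not a listed holiday, so it stands.
With the 14-day extension, 15 February 2016 becomes 29 February 2016.
29 February 2016 (Monday) is already a business day.
So the filing is due 29 February 2016.

29 February 2016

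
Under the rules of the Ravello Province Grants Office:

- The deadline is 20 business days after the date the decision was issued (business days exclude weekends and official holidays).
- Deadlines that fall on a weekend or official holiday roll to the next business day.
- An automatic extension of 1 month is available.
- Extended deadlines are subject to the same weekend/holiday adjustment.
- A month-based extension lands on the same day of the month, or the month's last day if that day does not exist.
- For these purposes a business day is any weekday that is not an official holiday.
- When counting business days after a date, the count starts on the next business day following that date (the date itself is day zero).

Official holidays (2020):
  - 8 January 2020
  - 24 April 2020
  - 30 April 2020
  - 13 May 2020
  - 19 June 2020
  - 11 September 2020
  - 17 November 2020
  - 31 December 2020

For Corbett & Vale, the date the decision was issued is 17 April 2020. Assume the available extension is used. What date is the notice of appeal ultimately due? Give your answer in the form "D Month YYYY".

20 business days after 17 April 2020, excluding weekends and holidays, is 20 May 2020.
Since 20 May 2020 is a Wednesday and not a holiday, the date is unchanged.
Applying the 1 month extension: 1 month after 20 May 2020 is 20 June 2020.
20 June 2020 falls on a Saturday. Rolling to the next business day gives 22 June 2020, a Monday.
The final due date is 22 June 2020.

22 June 2020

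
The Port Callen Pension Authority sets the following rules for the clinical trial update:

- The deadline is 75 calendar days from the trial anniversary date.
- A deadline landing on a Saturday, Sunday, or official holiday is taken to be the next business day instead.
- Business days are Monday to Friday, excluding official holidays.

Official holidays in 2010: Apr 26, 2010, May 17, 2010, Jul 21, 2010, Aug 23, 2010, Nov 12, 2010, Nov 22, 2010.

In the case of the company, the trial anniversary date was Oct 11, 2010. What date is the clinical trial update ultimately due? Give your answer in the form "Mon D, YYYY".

Trigger date Oct 11, 2010 + 75 calendar days = Dec 25, 2010.
Dec 25, 2010 is a Saturday, so it moves to the next business day, Dec 27, 2010 (Monday).
The final due date is Dec 27, 2010.

Dec 27, 2010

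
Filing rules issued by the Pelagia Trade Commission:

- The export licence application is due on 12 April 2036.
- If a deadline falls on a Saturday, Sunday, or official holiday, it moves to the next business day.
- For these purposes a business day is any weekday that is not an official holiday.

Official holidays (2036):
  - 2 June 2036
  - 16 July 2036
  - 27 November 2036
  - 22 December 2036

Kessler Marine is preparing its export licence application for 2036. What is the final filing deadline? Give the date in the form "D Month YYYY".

The statutory due date is 12 April 2036.
Because 12 April 2036 is a Saturday, the deadline becomes 14 April 2036 (Monday).
Final deadline: 14 April 2036.

14 April 2036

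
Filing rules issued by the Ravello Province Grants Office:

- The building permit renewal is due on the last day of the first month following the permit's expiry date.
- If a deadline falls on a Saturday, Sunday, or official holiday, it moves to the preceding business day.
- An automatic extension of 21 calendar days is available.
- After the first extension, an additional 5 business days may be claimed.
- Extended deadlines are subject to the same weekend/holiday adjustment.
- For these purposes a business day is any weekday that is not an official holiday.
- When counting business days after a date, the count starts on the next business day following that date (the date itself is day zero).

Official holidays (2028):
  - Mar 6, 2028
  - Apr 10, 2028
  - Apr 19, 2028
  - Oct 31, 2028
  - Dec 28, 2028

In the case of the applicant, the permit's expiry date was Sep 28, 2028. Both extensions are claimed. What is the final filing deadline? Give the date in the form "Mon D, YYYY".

1 month after Sep 28, 2028 falls in October 2028; the last day of that month is Oct 31, 2028.
Because Oct 31, 2028 is a listed holiday, the deadline becomes Oct 30, 2028 (Monday).
With the 21-day extension, Oct 30, 2028 becomes Nov 20, 2028.
Nov 20, 2028 falls on a Monday, which is a business day, so no adjustment is needed.
The 5-business-day extension runs from Nov 20, 2028 to Nov 27, 2028.
Since Nov 27, 2028 is a Monday and not a holiday, the date is unchanged.
So the filing is due Nov 27, 2028.

Nov 27, 2028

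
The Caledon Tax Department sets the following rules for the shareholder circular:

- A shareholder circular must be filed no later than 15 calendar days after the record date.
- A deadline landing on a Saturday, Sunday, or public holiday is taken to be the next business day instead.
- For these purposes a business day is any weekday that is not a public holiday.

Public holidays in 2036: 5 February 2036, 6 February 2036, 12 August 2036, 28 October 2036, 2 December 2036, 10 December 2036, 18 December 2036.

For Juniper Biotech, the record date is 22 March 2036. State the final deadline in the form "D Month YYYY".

15 calendar days after 22 March 2036 is 6 April 2036.
6 April 2036 is a Sunday; the next business day is 7 April 2036 (Monday).
So the filing is due 7 April 2036.

7 April 2036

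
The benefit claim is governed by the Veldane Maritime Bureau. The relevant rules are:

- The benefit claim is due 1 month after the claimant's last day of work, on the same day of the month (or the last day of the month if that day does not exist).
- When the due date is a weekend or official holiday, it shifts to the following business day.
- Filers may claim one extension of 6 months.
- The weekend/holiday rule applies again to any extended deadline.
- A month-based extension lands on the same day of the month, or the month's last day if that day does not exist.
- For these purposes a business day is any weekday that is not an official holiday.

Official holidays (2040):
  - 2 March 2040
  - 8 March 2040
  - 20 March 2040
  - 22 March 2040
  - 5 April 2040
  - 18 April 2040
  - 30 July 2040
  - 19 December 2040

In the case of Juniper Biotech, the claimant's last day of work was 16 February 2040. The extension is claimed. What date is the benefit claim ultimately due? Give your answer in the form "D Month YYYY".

17 September 2040

1 month from 16 February 2040 is 16 March 2040.
16 March 2040 (Friday) is already a business day.
Add 6 months to 16 March 2040: 16 September 2040.
16 September 2040 falls on a Sunday. Rolling to the next business day gives 17 September 2040, a Monday.
The final due date is 17 September 2040.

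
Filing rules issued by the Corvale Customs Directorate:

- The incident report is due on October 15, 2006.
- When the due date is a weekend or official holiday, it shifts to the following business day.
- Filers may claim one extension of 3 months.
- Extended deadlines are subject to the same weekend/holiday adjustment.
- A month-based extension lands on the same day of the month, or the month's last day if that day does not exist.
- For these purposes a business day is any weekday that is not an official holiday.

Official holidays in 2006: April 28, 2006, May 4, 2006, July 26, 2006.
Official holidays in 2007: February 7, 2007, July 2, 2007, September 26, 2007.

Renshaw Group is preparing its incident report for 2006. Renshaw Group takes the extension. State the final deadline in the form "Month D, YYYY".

January 16, 2007

The statutory due date is October 15, 2006.
Because October 15, 2006 is a Sunday, the deadline becomes October 16, 2006 (Monday).
The 3 months extension carries October 16, 2006 to January 16, 2007.
January 16, 2007 (Tuesday) is already a business day.
So the filing is due January 16, 2007.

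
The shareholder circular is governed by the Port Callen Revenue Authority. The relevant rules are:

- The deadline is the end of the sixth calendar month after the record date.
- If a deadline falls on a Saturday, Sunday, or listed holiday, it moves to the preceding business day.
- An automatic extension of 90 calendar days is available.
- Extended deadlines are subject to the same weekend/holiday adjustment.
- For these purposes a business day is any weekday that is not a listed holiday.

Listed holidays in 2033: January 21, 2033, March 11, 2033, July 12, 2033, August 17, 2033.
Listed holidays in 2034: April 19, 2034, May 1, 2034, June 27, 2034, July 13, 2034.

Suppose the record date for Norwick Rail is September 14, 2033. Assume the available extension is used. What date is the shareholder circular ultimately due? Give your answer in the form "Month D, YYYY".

June 29, 2034

6 months after September 14, 2033 falls in March 2034; the last day of that month is March 31, 2034.
March 31, 2034 falls on a Friday, which is a business day, so no adjustment is needed.
With the 90-day extension, March 31, 2034 becomes June 29, 2034.
June 29, 2034 falls on a Thursday, which is a business day, so no adjustment is needed.
Final deadline: June 29, 2034.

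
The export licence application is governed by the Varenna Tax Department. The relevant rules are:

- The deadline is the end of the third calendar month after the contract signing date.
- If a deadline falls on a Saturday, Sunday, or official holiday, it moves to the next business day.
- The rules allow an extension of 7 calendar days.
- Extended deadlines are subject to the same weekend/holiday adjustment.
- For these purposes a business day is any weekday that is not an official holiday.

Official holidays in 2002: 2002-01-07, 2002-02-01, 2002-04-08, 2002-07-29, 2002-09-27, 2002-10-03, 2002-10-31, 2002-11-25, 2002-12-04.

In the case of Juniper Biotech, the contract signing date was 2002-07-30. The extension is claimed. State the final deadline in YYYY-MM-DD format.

2002-11-08

3 months after 2002-07-30 is October 2002; that month ends on 2002-10-31.
2002-10-31 is a listed holiday, so it moves to the next business day, 2002-11-01 (Friday).
The 7-calendar-day extension moves the deadline from 2002-11-01 to 2002-11-08.
2002-11-08 falls on a Friday, which is a business day, so no adjustment is needed.
So the filing is due 2002-11-08.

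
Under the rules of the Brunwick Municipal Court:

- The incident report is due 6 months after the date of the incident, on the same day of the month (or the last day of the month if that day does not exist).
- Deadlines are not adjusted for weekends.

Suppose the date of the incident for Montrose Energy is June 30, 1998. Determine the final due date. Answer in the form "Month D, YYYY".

December 30, 1998

6 months from June 30, 1998 is December 30, 1998.
No adjustment is made for weekends or holidays, so December 30, 1998 stands.
So the filing is due December 30, 1998.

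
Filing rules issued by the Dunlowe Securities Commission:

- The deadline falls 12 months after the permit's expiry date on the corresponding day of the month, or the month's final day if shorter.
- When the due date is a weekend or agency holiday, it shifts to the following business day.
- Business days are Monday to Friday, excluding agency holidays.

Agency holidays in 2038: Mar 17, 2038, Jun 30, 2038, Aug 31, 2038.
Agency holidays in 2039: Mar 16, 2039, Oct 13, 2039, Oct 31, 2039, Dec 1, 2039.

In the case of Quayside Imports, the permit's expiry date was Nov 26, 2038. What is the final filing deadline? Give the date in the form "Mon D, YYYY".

Nov 28, 2039

12 months from Nov 26, 2038 is Nov 26, 2039.
Nov 26, 2039 is a Saturday; the next business day is Nov 28, 2039 (Monday).
Deadline: Nov 28, 2039.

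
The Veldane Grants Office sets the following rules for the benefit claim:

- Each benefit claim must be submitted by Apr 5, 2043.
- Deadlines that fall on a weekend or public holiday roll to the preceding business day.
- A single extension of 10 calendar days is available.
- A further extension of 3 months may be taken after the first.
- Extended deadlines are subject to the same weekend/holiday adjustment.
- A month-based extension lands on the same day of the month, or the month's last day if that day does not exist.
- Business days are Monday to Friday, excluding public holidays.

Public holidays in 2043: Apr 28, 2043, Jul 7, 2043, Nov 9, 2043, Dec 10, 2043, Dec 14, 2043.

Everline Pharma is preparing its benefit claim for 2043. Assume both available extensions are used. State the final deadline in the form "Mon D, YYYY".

Jul 13, 2043

The stated deadline is Apr 5, 2043.
Apr 5, 2043 is a Sunday, so it moves to the preceding business day, Apr 3, 2043 (Friday).
Add the 10 calendar-day extension to Apr 3, 2043: Apr 13, 2043.
Since Apr 13, 2043 is a Monday and not a holiday, the date is unchanged.
The 3 months extension carries Apr 13, 2043 to Jul 13, 2043.
Jul 13, 2043 falls on a Monday, which is a business day, so no adjustment is needed.
So the filing is due Jul 13, 2043.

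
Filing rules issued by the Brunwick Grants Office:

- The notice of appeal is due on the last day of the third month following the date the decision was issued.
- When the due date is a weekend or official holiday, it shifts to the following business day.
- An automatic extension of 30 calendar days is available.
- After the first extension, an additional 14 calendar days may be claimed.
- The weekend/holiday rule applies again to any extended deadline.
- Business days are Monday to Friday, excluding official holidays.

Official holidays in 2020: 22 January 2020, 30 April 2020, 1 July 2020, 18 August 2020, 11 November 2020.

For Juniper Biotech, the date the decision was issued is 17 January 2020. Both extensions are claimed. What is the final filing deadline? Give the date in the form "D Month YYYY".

3 months after 17 January 2020 falls in April 2020; the last day of that month is 30 April 2020.
Because 30 April 2020 is a listed holiday, the deadline becomes 1 May 2020 (Friday).
Applying the 30-calendar-day extension: 1 May 2020 + 30 days = 31 May 2020.
31 May 2020 falls on a Sunday. Rolling to the next business day gives 1 June 2020, a Monday.
The 14-calendar-day extension moves the deadline from 1 June 2020 to 15 June 2020.
15 June 2020 is a Monday and not a listed holiday, so it stands.
Deadline: 15 June 2020.

15 June 2020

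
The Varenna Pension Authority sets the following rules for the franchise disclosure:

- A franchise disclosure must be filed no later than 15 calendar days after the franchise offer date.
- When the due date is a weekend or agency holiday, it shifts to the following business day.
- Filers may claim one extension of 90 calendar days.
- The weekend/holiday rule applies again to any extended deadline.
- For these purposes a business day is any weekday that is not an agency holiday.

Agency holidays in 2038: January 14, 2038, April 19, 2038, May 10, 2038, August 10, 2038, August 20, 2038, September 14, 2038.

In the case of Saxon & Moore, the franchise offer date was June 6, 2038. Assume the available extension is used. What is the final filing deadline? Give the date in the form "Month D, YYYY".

Trigger date June 6, 2038 + 15 calendar days = June 21, 2038.
Since June 21, 2038 is a Monday and not a holiday, the date is unchanged.
With the 90-day extension, June 21, 2038 becomes September 19, 2038.
September 19, 2038 is a Sunday; the next business day is September 20, 2038 (Monday).
So the filing is due September 20, 2038.

September 20, 2038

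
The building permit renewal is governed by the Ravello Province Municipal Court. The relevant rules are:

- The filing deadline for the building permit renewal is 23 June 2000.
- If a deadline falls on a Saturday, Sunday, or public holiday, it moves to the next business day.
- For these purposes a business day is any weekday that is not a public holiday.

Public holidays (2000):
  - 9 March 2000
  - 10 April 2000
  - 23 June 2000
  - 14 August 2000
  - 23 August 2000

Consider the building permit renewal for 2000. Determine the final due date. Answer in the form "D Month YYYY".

The statutory due date is 23 June 2000.
23 June 2000 is a listed holiday, so it moves to the next business day, 26 June 2000 (Monday).
Final deadline: 26 June 2000.

26 June 2000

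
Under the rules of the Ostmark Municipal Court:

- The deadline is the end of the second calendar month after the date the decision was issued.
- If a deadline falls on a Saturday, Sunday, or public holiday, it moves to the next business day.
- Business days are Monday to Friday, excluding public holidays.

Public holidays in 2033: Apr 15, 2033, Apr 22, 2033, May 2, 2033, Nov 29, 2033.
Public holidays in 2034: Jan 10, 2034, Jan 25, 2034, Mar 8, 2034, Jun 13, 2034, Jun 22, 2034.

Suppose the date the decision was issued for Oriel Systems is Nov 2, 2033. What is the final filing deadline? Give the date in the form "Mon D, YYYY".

The second month after Nov 2, 2033 is January 2034, whose last day is Jan 31, 2034.
Jan 31, 2034 falls on a Tuesday, which is a business day, so no adjustment is needed.
Deadline: Jan 31, 2034.

Jan 31, 2034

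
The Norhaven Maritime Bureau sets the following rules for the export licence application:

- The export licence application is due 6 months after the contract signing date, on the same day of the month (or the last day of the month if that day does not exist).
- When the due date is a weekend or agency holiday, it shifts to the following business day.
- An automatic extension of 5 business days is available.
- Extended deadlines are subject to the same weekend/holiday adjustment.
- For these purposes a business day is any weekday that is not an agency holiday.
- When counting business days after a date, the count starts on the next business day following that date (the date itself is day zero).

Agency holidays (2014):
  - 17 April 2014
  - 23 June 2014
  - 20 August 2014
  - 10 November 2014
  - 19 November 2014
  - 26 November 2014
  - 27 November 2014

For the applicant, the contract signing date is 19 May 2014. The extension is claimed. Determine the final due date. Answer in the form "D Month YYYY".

6 months from 19 May 2014 is 19 November 2014.
19 November 2014 is a listed holiday; the next business day is 20 November 2014 (Thursday).
Applying the 5-business-day extension: 5 business days after 20 November 2014 is 1 December 2014.
Since 1 December 2014 is a Monday and not a holiday, the date is unchanged.
The final due date is 1 December 2014.

1 December 2014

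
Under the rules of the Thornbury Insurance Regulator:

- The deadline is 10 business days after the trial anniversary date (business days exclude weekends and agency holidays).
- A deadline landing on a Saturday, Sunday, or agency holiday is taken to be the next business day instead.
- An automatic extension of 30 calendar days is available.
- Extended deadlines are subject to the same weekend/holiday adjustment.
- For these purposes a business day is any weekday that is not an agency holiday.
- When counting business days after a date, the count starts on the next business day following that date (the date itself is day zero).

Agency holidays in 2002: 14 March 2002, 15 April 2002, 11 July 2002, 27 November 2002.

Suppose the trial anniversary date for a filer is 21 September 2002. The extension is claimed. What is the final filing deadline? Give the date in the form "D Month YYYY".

Counting 10 business days after 21 September 2002 (skipping weekends and listed holidays) reaches 4 October 2002.
4 October 2002 (Friday) is already a business day.
Add the 30 calendar-day extension to 4 October 2002: 3 November 2002.
3 November 2002 is a Sunday; the next business day is 4 November 2002 (Monday).
Final deadline: 4 November 2002.

4 November 2002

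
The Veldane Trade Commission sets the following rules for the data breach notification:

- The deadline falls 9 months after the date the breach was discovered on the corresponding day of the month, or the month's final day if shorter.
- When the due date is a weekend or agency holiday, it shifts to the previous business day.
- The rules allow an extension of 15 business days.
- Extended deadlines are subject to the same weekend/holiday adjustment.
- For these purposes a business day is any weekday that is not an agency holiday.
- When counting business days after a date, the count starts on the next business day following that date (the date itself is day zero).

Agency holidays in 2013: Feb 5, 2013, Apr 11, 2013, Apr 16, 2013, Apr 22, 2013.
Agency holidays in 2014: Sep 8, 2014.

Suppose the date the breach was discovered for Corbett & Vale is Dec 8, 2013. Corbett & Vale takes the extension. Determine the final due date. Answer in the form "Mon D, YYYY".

9 months after Dec 8, 2013, on the same day of the month, is Sep 8, 2014.
Sep 8, 2014 falls on a listed holiday. Rolling to the preceding business day gives Sep 5, 2014, a Friday.
Applying the 15-business-day extension: 15 business days after Sep 5, 2014 is Sep 29, 2014.
Sep 29, 2014 is a Monday and not a listed holiday, so it stands.
Deadline: Sep 29, 2014.

Sep 29, 2014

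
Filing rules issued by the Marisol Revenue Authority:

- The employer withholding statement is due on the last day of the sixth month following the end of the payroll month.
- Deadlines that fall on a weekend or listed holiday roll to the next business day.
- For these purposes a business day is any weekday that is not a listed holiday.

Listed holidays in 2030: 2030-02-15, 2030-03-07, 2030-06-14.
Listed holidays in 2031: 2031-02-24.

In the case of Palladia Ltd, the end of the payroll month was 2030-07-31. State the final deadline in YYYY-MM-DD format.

2031-01-31

6 months after 2030-07-31 falls in January 2031; the last day of that month is 2031-01-31.
2031-01-31 (Friday) is already a business day.
So the filing is due 2031-01-31.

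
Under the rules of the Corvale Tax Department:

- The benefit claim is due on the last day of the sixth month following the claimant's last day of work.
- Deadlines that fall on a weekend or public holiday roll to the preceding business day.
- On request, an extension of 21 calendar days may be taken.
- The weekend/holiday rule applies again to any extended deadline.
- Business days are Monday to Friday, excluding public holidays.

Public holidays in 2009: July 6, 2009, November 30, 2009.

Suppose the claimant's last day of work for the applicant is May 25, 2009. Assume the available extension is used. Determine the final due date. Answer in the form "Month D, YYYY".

December 18, 2009

6 months after May 25, 2009 falls in November 2009; the last day of that month is November 30, 2009.
November 30, 2009 is a listed holiday, so it moves to the preceding business day, November 27, 2009 (Friday).
The 21-calendar-day extension moves the deadline from November 27, 2009 to December 18, 2009.
December 18, 2009 falls on a Friday, which is a business day, so no adjustment is needed.
Final deadline: December 18, 2009.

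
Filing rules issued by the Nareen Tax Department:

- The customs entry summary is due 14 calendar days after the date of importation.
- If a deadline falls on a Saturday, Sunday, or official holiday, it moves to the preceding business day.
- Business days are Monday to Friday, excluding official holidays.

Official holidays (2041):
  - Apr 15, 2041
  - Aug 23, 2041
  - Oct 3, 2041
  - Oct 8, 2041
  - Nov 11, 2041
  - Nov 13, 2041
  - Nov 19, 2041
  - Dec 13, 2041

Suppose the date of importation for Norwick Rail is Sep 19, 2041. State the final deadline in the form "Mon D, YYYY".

Oct 2, 2041

Trigger date Sep 19, 2041 + 14 calendar days = Oct 3, 2041.
Oct 3, 2041 is a listed holiday, so it moves to the preceding business day, Oct 2, 2041 (Wednesday).
So the filing is due Oct 2, 2041.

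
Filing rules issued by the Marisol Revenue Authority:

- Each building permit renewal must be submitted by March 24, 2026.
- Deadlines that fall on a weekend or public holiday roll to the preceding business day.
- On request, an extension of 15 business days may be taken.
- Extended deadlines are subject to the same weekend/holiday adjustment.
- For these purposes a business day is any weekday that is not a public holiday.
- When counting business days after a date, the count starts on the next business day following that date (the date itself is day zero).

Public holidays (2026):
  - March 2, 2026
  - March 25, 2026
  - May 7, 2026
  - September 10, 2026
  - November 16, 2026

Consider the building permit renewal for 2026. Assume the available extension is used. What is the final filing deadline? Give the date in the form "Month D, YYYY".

April 15, 2026

Start from the fixed due date, March 24, 2026.
March 24, 2026 is a Tuesday and not a listed holiday, so it stands.
Counting 15 further business days from March 24, 2026 reaches April 15, 2026.
April 15, 2026 (Wednesday) is already a business day.
Final deadline: April 15, 2026.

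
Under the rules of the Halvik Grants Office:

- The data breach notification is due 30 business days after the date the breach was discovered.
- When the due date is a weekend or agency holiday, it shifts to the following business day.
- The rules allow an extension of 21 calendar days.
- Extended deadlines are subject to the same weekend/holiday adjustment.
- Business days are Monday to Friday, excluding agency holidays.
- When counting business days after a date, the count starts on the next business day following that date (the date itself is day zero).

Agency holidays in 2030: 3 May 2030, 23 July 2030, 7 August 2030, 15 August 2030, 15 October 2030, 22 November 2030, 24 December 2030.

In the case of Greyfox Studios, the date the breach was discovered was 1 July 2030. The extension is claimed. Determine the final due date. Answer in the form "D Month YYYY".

4 September 2030

30 business days after 1 July 2030, excluding weekends and holidays, is 14 August 2030.
14 August 2030 (Wednesday) is already a business day.
With the 21-day extension, 14 August 2030 becomes 4 September 2030.
4 September 2030 (Wednesday) is already a business day.
Final deadline: 4 September 2030.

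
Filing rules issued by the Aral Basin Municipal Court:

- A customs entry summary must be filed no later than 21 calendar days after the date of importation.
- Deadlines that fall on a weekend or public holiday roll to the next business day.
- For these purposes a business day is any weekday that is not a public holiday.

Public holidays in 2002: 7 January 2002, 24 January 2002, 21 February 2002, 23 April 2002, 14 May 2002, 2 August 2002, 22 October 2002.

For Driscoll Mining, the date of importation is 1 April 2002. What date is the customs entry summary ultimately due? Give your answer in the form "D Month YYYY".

Adding 21 calendar days to 1 April 2002 gives 22 April 2002.
22 April 2002 (Monday) is already a business day.
Final deadline: 22 April 2002.

22 April 2002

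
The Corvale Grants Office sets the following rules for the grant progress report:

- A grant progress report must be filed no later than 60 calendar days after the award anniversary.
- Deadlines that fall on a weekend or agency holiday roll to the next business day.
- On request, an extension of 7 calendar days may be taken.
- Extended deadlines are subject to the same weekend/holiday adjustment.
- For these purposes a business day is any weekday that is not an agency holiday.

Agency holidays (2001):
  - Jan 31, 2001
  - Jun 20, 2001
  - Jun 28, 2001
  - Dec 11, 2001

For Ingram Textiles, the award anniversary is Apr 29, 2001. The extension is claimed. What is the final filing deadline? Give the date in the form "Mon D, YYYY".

Jul 6, 2001

From Apr 29, 2001, 60 calendar days later is Jun 28, 2001.
Because Jun 28, 2001 is a listed holiday, the deadline becomes Jun 29, 2001 (Friday).
Add the 7 calendar-day extension to Jun 29, 2001: Jul 6, 2001.
Jul 6, 2001 is a Friday and not a listed holiday, so it stands.
Final deadline: Jul 6, 2001.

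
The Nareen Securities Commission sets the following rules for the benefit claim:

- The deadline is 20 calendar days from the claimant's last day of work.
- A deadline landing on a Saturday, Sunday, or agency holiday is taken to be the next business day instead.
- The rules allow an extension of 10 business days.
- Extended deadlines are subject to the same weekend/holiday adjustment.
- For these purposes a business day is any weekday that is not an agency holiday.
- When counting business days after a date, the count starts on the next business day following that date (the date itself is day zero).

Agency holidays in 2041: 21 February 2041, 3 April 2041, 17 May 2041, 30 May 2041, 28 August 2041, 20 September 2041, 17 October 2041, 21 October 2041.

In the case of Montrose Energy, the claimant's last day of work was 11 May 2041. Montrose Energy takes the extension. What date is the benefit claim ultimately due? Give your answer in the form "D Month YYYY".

14 June 2041

From 11 May 2041, 20 calendar days later is 31 May 2041.
31 May 2041 is a Friday and not a listed holiday, so it stands.
The 10-business-day extension runs from 31 May 2041 to 14 June 2041.
14 June 2041 (Friday) is already a business day.
Final deadline: 14 June 2041.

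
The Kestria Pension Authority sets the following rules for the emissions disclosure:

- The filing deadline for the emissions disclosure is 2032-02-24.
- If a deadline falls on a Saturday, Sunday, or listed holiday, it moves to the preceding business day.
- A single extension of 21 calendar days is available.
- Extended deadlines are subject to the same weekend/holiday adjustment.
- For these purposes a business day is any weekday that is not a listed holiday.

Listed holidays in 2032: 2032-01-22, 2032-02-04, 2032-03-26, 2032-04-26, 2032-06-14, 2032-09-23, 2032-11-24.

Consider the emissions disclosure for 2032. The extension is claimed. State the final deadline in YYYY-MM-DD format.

2032-03-16

Start from the fixed due date, 2032-02-24.
2032-02-24 is a Tuesday and not a listed holiday, so it stands.
With the 21-day extension, 2032-02-24 becomes 2032-03-16.
Since 2032-03-16 is a Tuesday and not a holiday, the date is unchanged.
Deadline: 2032-03-16.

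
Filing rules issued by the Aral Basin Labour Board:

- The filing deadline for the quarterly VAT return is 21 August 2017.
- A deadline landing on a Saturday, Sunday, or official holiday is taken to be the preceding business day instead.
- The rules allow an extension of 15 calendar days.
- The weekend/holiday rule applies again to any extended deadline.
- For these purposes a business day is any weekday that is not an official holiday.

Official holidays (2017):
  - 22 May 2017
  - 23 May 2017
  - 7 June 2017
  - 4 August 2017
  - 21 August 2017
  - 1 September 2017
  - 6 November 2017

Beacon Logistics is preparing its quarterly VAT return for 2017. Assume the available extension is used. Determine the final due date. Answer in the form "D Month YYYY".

31 August 2017

The statutory due date is 21 August 2017.
Because 21 August 2017 is a listed holiday, the deadline becomes 18 August 2017 (Friday).
Applying the 15-calendar-day extension: 18 August 2017 + 15 days = 2 September 2017.
Because 2 September 2017 is a Saturday, the deadline becomes 31 August 2017 (Thursday).
Deadline: 31 August 2017.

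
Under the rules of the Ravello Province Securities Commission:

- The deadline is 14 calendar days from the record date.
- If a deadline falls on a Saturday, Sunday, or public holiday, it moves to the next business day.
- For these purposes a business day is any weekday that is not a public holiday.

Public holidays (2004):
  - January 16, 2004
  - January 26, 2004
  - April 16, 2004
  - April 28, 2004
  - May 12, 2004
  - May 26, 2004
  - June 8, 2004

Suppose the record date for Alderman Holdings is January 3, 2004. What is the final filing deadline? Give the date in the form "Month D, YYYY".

January 19, 2004

14 calendar days after January 3, 2004 is January 17, 2004.
Because January 17, 2004 is a Saturday, the deadline becomes January 19, 2004 (Monday).
Deadline: January 19, 2004.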